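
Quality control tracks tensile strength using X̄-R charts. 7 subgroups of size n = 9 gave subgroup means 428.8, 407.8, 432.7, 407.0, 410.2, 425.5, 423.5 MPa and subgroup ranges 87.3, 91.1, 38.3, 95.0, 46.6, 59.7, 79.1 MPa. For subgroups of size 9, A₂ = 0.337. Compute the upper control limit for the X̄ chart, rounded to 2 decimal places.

X̄̄ = (428.8 + 407.8 + 432.7 + 407.0 + 410.2 + 425.5 + 423.5) / 7 = 2935.5000 / 7 = 419.3571
R̄ = (87.3 + 91.1 + 38.3 + 95.0 + 46.6 + 59.7 + 79.1) / 7 = 497.1000 / 7 = 71.0143
UCL = X̄̄ + A₂·R̄ = 419.3571 + 0.337 × 71.0143 = 443.2890

443.29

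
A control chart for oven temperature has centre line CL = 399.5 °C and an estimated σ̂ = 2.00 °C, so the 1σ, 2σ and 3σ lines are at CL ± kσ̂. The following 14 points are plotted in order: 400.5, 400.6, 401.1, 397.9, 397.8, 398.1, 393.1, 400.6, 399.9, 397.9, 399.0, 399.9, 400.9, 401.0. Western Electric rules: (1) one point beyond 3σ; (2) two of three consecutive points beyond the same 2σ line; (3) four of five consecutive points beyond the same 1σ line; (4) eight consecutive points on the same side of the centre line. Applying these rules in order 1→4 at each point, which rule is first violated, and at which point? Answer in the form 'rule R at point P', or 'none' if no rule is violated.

rule 1 at point 7

Zone of each point (C = within 1σ̂, B = 1σ̂–2σ̂, A = 2σ̂–3σ̂, * = beyond 3σ̂; sign = side of CL): 1:+C, 2:+C, 3:+C, 4:-C, 5:-C, 6:-C, 7:-*, 8:+C, 9:+C, 10:-C, 11:-C, 12:+C, 13:+C, 14:+C
Rule 1 (one point beyond the 3σ limits) is satisfied at point 7.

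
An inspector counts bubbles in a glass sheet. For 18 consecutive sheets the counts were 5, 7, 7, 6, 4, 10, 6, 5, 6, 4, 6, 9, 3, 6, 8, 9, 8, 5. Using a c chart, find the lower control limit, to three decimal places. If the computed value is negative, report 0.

c̄ = (5 + 7 + 7 + 6 + 4 + 10 + 6 + 5 + 6 + 4 + 6 + 9 + 3 + 6 + 8 + 9 + 8 + 5) / 18 = 114 / 18 = 6.3333
LCL = c̄ − 3√c̄ = 6.3333 − 3 × 2.5166 = -1.2165 → 0 (cannot be negative)

0.000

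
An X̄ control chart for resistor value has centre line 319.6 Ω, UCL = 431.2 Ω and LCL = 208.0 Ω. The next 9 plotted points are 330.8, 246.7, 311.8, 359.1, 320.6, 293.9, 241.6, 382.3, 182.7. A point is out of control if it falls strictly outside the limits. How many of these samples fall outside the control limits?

1

Compare each point to [208.0, 431.2]: sample 9 = 182.7 < LCL.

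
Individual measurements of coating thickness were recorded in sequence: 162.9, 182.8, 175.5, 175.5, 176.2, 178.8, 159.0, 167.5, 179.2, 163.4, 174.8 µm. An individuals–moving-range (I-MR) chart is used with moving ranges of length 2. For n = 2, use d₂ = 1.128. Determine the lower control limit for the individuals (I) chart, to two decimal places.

X̄ = (162.9 + 182.8 + 175.5 + 175.5 + 176.2 + 178.8 + 159.0 + 167.5 + 179.2 + 163.4 + 174.8) / 11 = 172.3273
Moving ranges: 19.9, 7.3, 0.0, 0.7, 2.6, 19.8, 8.5, 11.7, 15.8, 11.4; M̄R̄ = 97.7000 / 10 = 9.7700
LCL = X̄ − 3·M̄R̄/d₂ = 172.3273 − 3 × 9.7700 / 1.128 = 146.3432

146.34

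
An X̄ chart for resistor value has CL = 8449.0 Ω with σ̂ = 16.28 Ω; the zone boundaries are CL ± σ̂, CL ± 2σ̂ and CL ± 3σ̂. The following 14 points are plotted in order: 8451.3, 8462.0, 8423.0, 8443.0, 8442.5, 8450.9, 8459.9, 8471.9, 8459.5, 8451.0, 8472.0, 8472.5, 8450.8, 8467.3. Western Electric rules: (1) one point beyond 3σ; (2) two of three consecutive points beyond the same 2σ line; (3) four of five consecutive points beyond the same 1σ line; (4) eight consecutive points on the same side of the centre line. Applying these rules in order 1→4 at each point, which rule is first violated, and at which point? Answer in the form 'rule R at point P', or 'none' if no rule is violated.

Zone of each point (C = within 1σ̂, B = 1σ̂–2σ̂, A = 2σ̂–3σ̂, * = beyond 3σ̂; sign = side of CL): 1:+C, 2:+C, 3:-B, 4:-C, 5:-C, 6:+C, 7:+C, 8:+B, 9:+C, 10:+C, 11:+B, 12:+B, 13:+C, 14:+B
Rule 4 (eight consecutive points on the same side of the centre line) is satisfied at point 13.

rule 4 at point 13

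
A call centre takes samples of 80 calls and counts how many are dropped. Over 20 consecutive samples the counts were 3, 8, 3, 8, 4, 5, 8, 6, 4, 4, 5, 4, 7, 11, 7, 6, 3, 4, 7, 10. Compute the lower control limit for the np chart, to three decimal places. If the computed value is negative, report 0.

p̄ = Σdᵢ / (k·n) = 117 / (20 × 80) = 0.07312
LCL = np̄ − 3·√(np̄(1−p̄)) = 5.8500 − 3 × 2.3286 = -1.1357 → 0 (negative, so LCL = 0)

0.000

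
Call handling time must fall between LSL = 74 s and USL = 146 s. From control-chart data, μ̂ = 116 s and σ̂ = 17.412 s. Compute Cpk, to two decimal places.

Cpu = (USL − μ̂) / (3σ̂) = (146 − 116) / (3 × 17.412) = 0.5743; Cpl = (μ̂ − LSL) / (3σ̂) = (116 − 74) / (3 × 17.412) = 0.8040; Cpk = min(Cpu, Cpl) = 0.5743

0.57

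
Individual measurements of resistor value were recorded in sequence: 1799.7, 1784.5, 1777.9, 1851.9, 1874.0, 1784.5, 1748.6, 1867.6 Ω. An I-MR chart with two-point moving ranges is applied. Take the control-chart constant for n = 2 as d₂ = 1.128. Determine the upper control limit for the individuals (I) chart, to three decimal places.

1948.739

X̄ = (1799.7 + 1784.5 + 1777.9 + 1851.9 + 1874.0 + 1784.5 + 1748.6 + 1867.6) / 8 = 1811.0875
Moving ranges: 15.2, 6.6, 74.0, 22.1, 89.5, 35.9, 119.0; M̄R̄ = 362.3000 / 7 = 51.7571
UCL = X̄ + 3·M̄R̄/d₂ = 1811.0875 + 3 × 51.7571 / 1.128 = 1948.7395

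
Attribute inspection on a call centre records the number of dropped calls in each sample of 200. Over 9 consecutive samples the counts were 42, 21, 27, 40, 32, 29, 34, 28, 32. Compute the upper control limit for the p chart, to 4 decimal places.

p̄ = Σdᵢ / (k·n) = 285 / (9 × 200) = 0.15833
UCL = p̄ + 3·√(p̄(1−p̄)/n) = 0.15833 + 3 × √(0.15833×0.84167/200) = 0.15833 + 3 × 0.02581 = 0.23577

0.2358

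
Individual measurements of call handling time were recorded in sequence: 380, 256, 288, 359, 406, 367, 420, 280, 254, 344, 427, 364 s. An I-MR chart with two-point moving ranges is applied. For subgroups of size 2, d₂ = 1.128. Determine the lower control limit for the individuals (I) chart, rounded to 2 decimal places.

159.73

X̄ = (380 + 256 + 288 + 359 + 406 + 367 + 420 + 280 + 254 + 344 + 427 + 364) / 12 = 345.4167
Moving ranges: 124, 32, 71, 47, 39, 53, 140, 26, 90, 83, 63; M̄R̄ = 768.0000 / 11 = 69.8182
LCL = X̄ − 3·M̄R̄/d₂ = 345.4167 − 3 × 69.8182 / 1.128 = 159.7300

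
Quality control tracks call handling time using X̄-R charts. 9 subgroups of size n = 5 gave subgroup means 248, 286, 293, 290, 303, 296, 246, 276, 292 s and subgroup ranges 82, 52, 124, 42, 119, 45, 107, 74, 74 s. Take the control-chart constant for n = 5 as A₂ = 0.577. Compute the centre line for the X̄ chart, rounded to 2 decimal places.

281.11

X̄̄ = (248 + 286 + 293 + 290 + 303 + 296 + 246 + 276 + 292) / 9 = 2530.0000 / 9 = 281.1111
CL = X̄̄ = 281.1111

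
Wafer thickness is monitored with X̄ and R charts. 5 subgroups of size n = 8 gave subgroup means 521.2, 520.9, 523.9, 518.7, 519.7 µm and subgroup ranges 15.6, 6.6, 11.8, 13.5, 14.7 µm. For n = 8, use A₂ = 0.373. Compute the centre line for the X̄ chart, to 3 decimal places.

520.880

X̄̄ = (521.2 + 520.9 + 523.9 + 518.7 + 519.7) / 5 = 2604.4000 / 5 = 520.8800
CL = X̄̄ = 520.8800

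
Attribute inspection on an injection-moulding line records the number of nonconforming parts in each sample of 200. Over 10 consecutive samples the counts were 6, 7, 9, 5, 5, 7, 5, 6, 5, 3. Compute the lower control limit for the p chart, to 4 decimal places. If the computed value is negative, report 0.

0.0000

p̄ = Σdᵢ / (k·n) = 58 / (10 × 200) = 0.02900
LCL = p̄ − 3·√(p̄(1−p̄)/n) = 0.02900 − 3 × 0.01187 = -0.00660 → 0 (negative, so LCL = 0)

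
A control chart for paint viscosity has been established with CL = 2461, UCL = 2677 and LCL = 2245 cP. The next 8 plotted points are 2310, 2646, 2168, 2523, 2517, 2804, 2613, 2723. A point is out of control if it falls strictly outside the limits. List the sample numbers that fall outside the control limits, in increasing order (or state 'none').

Compare each point to [2245, 2677]: sample 3 = 2168 < LCL; sample 6 = 2804 > UCL; sample 8 = 2723 > UCL.

3, 6, 8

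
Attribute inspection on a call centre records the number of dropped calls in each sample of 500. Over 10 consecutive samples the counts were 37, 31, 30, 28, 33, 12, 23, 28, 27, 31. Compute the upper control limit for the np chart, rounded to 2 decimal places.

p̄ = Σdᵢ / (k·n) = 280 / (10 × 500) = 0.05600
UCL = np̄ + 3·√(np̄(1−p̄)) = 28.0000 + 3 × √(28.0000×0.94400) = 28.0000 + 3 × 5.1412 = 43.4236

43.42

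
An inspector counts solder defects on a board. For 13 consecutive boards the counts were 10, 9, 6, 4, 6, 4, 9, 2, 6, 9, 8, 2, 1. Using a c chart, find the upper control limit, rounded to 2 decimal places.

c̄ = (10 + 9 + 6 + 4 + 6 + 4 + 9 + 2 + 6 + 9 + 8 + 2 + 1) / 13 = 76 / 13 = 5.8462
UCL = c̄ + 3√c̄ = 5.8462 + 3 × √5.8462 = 5.8462 + 3 × 2.4179 = 13.0998

13.10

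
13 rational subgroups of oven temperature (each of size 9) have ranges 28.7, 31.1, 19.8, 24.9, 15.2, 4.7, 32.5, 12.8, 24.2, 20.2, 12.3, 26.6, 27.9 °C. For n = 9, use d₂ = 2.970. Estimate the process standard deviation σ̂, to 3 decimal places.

R̄ = (28.7 + 31.1 + 19.8 + 24.9 + 15.2 + 4.7 + 32.5 + 12.8 + 24.2 + 20.2 + 12.3 + 26.6 + 27.9) / 13 = 21.6077
σ̂ = R̄ / d₂ = 21.6077 / 2.970 = 7.2753

7.275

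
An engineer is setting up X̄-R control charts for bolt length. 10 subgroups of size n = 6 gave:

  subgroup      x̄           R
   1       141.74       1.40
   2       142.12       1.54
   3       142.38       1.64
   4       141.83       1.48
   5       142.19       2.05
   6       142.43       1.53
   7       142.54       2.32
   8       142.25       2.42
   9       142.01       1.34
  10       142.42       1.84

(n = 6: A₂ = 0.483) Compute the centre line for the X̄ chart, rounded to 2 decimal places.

142.19

X̄̄ = (141.74 + 142.12 + 142.38 + 141.83 + 142.19 + 142.43 + 142.54 + 142.25 + 142.01 + 142.42) / 10 = 1421.9100 / 10 = 142.1910
CL = X̄̄ = 142.1910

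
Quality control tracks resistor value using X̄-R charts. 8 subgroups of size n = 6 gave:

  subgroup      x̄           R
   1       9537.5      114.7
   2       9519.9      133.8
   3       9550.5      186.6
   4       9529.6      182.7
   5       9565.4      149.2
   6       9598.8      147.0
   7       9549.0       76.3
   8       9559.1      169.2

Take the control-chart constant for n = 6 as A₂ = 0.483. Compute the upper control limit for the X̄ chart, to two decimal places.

9621.23

X̄̄ = (9537.5 + 9519.9 + 9550.5 + 9529.6 + 9565.4 + 9598.8 + 9549.0 + 9559.1) / 8 = 76409.8000 / 8 = 9551.2250
R̄ = (114.7 + 133.8 + 186.6 + 182.7 + 149.2 + 147.0 + 76.3 + 169.2) / 8 = 1159.5000 / 8 = 144.9375
UCL = X̄̄ + A₂·R̄ = 9551.2250 + 0.483 × 144.9375 = 9621.2298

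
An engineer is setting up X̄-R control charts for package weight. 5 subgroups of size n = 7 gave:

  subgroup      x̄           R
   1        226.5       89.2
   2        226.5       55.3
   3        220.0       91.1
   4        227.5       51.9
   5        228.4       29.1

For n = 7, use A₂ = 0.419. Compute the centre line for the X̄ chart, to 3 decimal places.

225.780

X̄̄ = (226.5 + 226.5 + 220.0 + 227.5 + 228.4) / 5 = 1128.9000 / 5 = 225.7800
CL = X̄̄ = 225.7800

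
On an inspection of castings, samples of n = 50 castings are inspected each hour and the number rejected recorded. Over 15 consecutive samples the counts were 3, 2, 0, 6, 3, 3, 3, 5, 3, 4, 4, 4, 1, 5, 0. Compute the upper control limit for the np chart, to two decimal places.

8.16

p̄ = Σdᵢ / (k·n) = 46 / (15 × 50) = 0.06133
UCL = np̄ + 3·√(np̄(1−p̄)) = 3.0667 + 3 × √(3.0667×0.93867) = 3.0667 + 3 × 1.6966 = 8.1566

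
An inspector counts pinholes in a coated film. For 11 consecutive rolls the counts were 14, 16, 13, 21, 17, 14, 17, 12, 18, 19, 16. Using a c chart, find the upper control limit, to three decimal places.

28.125

c̄ = (14 + 16 + 13 + 21 + 17 + 14 + 17 + 12 + 18 + 19 + 16) / 11 = 177 / 11 = 16.0909
UCL = c̄ + 3√c̄ = 16.0909 + 3 × √16.0909 = 16.0909 + 3 × 4.0113 = 28.1250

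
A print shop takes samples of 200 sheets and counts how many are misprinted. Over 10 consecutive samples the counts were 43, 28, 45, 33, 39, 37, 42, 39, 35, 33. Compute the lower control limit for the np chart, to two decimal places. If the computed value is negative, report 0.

p̄ = Σdᵢ / (k·n) = 374 / (10 × 200) = 0.18700
LCL = np̄ − 3·√(np̄(1−p̄)) = 37.4000 − 3 × 5.5142 = 20.8575

20.86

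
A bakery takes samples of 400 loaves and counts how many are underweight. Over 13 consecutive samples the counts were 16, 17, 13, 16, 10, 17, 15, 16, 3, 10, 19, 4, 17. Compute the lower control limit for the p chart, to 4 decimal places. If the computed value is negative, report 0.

p̄ = Σdᵢ / (k·n) = 173 / (13 × 400) = 0.03327
LCL = p̄ − 3·√(p̄(1−p̄)/n) = 0.03327 − 3 × 0.00897 = 0.00637

0.0064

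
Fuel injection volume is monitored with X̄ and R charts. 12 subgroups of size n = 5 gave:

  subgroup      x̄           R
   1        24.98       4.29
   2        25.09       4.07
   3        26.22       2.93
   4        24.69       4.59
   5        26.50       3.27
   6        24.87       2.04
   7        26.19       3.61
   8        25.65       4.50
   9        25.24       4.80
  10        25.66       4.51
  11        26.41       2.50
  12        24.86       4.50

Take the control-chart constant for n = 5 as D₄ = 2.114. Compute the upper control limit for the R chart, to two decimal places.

R̄ = (4.29 + 4.07 + 2.93 + 4.59 + 3.27 + 2.04 + 3.61 + 4.50 + 4.80 + 4.51 + 2.50 + 4.50) / 12 = 45.6100 / 12 = 3.8008
UCL_R = D₄·R̄ = 2.114 × 3.8008 = 8.0350

8.03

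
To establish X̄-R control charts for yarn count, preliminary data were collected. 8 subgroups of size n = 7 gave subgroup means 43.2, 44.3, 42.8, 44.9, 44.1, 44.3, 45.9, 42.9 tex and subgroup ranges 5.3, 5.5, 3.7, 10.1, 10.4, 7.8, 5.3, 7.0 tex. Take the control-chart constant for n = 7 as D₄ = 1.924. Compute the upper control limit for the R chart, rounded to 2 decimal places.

13.25

R̄ = (5.3 + 5.5 + 3.7 + 10.1 + 10.4 + 7.8 + 5.3 + 7.0) / 8 = 55.1000 / 8 = 6.8875
UCL_R = D₄·R̄ = 1.924 × 6.8875 = 13.2515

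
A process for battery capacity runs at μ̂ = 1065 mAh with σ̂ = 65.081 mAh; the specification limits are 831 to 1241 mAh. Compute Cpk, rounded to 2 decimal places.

Cpu = (USL − μ̂) / (3σ̂) = (1241 − 1065) / (3 × 65.081) = 0.9014; Cpl = (μ̂ − LSL) / (3σ̂) = (1065 − 831) / (3 × 65.081) = 1.1985; Cpk = min(Cpu, Cpl) = 0.9014

0.90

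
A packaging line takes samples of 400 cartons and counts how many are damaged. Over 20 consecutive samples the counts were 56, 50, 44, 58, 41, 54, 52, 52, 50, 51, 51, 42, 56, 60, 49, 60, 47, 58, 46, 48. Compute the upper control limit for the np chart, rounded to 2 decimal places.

p̄ = Σdᵢ / (k·n) = 1025 / (20 × 400) = 0.12812
UCL = np̄ + 3·√(np̄(1−p̄)) = 51.2500 + 3 × √(51.2500×0.87187) = 51.2500 + 3 × 6.6846 = 71.3037

71.30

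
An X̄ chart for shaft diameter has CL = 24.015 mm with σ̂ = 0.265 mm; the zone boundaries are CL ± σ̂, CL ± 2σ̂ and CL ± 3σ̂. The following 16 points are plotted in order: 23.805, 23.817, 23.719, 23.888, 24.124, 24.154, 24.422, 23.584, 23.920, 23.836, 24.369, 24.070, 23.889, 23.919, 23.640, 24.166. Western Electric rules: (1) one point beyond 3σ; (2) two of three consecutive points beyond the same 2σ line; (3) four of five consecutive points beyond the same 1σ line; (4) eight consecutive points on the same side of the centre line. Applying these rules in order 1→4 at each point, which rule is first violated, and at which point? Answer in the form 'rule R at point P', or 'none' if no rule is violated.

Zone of each point (C = within 1σ̂, B = 1σ̂–2σ̂, A = 2σ̂–3σ̂, * = beyond 3σ̂; sign = side of CL): 1:-C, 2:-C, 3:-B, 4:-C, 5:+C, 6:+C, 7:+B, 8:-B, 9:-C, 10:-C, 11:+B, 12:+C, 13:-C, 14:-C, 15:-B, 16:+C
No rule fires across all 16 points.

none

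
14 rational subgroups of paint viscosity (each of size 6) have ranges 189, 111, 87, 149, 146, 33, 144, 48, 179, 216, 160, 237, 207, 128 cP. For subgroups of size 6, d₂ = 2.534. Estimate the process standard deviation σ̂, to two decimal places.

R̄ = (189 + 111 + 87 + 149 + 146 + 33 + 144 + 48 + 179 + 216 + 160 + 237 + 207 + 128) / 14 = 145.2857
σ̂ = R̄ / d₂ = 145.2857 / 2.534 = 57.3345

57.33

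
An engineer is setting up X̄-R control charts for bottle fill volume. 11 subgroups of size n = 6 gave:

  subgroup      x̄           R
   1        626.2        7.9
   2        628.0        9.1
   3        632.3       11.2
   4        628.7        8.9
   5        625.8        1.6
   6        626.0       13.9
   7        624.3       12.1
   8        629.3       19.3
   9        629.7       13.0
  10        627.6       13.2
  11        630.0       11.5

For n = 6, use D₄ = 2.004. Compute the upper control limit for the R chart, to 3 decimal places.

R̄ = (7.9 + 9.1 + 11.2 + 8.9 + 1.6 + 13.9 + 12.1 + 19.3 + 13.0 + 13.2 + 11.5) / 11 = 121.7000 / 11 = 11.0636
UCL_R = D₄·R̄ = 2.004 × 11.0636 = 22.1715

22.172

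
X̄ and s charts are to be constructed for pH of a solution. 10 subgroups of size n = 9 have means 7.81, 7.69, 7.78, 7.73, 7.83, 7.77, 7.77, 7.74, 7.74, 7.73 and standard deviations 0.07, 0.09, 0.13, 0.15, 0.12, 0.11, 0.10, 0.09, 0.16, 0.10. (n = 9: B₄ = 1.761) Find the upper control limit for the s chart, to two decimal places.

s̄ = (0.07 + 0.09 + 0.13 + 0.15 + 0.12 + 0.11 + 0.10 + 0.09 + 0.16 + 0.10) / 10 = 0.1120
UCL_s = B₄·s̄ = 1.761 × 0.1120 = 0.1972

0.20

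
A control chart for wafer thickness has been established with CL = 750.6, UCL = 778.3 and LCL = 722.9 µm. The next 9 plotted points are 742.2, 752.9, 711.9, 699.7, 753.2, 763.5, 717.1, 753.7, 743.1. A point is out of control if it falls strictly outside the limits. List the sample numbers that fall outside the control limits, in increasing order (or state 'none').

3, 4, 7

Compare each point to [722.9, 778.3]: sample 3 = 711.9 < LCL; sample 4 = 699.7 < LCL; sample 7 = 717.1 < LCL.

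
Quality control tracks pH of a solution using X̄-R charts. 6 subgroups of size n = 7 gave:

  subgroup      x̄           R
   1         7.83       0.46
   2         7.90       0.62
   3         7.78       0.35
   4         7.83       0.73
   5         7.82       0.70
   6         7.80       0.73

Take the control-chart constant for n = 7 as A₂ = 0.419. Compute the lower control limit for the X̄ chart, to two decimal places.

X̄̄ = (7.83 + 7.90 + 7.78 + 7.83 + 7.82 + 7.80) / 6 = 46.9600 / 6 = 7.8267
R̄ = (0.46 + 0.62 + 0.35 + 0.73 + 0.70 + 0.73) / 6 = 3.5900 / 6 = 0.5983
LCL = X̄̄ − A₂·R̄ = 7.8267 − 0.419 × 0.5983 = 7.5760

7.58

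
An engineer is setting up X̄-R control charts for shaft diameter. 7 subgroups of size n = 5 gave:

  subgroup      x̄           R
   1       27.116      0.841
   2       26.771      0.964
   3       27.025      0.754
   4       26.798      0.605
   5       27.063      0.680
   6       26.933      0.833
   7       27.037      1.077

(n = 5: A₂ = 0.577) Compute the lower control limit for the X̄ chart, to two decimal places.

X̄̄ = (27.116 + 26.771 + 27.025 + 26.798 + 27.063 + 26.933 + 27.037) / 7 = 188.7430 / 7 = 26.9633
R̄ = (0.841 + 0.964 + 0.754 + 0.605 + 0.680 + 0.833 + 1.077) / 7 = 5.7540 / 7 = 0.8220
LCL = X̄̄ − A₂·R̄ = 26.9633 − 0.577 × 0.8220 = 26.4890

26.49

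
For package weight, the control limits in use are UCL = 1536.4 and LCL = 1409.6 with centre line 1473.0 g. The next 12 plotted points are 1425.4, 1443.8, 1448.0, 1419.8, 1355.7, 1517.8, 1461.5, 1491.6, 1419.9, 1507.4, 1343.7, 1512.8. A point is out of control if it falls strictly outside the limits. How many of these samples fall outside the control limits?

2

Compare each point to [1409.6, 1536.4]: sample 5 = 1355.7 < LCL; sample 11 = 1343.7 < LCL.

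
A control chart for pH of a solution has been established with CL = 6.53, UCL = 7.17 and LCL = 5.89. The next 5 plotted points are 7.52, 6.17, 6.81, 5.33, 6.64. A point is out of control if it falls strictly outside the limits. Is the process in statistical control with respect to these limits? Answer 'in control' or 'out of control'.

out of control

Compare each point to [5.89, 7.17]: sample 1 = 7.52 > UCL; sample 4 = 5.33 < LCL.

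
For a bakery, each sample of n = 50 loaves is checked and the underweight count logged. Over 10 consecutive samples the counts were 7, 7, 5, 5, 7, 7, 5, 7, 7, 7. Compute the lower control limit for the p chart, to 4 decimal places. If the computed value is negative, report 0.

p̄ = Σdᵢ / (k·n) = 64 / (10 × 50) = 0.12800
LCL = p̄ − 3·√(p̄(1−p̄)/n) = 0.12800 − 3 × 0.04725 = -0.01374 → 0 (negative, so LCL = 0)

0.0000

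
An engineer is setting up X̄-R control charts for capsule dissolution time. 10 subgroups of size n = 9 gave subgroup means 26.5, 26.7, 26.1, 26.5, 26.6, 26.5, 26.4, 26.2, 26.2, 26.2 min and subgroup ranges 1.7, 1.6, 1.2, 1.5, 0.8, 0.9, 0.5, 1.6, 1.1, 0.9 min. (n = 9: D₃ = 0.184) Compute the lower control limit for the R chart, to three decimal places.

R̄ = (1.7 + 1.6 + 1.2 + 1.5 + 0.8 + 0.9 + 0.5 + 1.6 + 1.1 + 0.9) / 10 = 11.8000 / 10 = 1.1800
LCL_R = D₃·R̄ = 0.184 × 1.1800 = 0.2171

0.217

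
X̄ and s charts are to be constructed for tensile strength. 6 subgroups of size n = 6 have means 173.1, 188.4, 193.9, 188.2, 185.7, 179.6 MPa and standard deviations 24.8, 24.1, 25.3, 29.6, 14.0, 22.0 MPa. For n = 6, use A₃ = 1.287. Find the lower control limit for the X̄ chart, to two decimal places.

X̄̄ = (173.1 + 188.4 + 193.9 + 188.2 + 185.7 + 179.6) / 6 = 184.8167
s̄ = (24.8 + 24.1 + 25.3 + 29.6 + 14.0 + 22.0) / 6 = 23.3000
LCL = X̄̄ − A₃·s̄ = 184.8167 − 1.287 × 23.3000 = 154.8296

154.83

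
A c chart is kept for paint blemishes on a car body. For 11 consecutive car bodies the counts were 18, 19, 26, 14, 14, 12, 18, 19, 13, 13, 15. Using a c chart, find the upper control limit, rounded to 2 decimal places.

c̄ = (18 + 19 + 26 + 14 + 14 + 12 + 18 + 19 + 13 + 13 + 15) / 11 = 181 / 11 = 16.4545
UCL = c̄ + 3√c̄ = 16.4545 + 3 × √16.4545 = 16.4545 + 3 × 4.0564 = 28.6238

28.62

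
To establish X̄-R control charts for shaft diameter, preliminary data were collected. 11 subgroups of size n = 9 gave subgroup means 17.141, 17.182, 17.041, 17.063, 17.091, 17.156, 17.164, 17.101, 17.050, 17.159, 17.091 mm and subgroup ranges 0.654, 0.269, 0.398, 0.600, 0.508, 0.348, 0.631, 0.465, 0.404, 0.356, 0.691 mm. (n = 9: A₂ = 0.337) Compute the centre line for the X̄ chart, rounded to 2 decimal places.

X̄̄ = (17.141 + 17.182 + 17.041 + 17.063 + 17.091 + 17.156 + 17.164 + 17.101 + 17.050 + 17.159 + 17.091) / 11 = 188.2390 / 11 = 17.1126
CL = X̄̄ = 17.1126

17.11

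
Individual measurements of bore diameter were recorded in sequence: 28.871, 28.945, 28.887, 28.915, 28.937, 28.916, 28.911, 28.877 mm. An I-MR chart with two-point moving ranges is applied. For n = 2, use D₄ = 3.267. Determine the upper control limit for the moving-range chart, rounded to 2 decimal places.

0.11

Moving ranges: 0.074, 0.058, 0.028, 0.022, 0.021, 0.005, 0.034; M̄R̄ = 0.2420 / 7 = 0.0346
UCL_MR = D₄·M̄R̄ = 3.267 × 0.0346 = 0.1129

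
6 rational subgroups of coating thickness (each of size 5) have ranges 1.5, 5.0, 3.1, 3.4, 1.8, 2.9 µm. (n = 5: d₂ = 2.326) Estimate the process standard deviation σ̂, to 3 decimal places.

1.268

R̄ = (1.5 + 5.0 + 3.1 + 3.4 + 1.8 + 2.9) / 6 = 2.9500
σ̂ = R̄ / d₂ = 2.9500 / 2.326 = 1.2683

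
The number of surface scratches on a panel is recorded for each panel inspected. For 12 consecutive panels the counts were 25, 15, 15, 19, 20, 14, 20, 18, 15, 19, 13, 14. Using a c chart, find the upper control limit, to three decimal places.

29.710

c̄ = (25 + 15 + 15 + 19 + 20 + 14 + 20 + 18 + 15 + 19 + 13 + 14) / 12 = 207 / 12 = 17.2500
UCL = c̄ + 3√c̄ = 17.2500 + 3 × √17.2500 = 17.2500 + 3 × 4.1533 = 29.7099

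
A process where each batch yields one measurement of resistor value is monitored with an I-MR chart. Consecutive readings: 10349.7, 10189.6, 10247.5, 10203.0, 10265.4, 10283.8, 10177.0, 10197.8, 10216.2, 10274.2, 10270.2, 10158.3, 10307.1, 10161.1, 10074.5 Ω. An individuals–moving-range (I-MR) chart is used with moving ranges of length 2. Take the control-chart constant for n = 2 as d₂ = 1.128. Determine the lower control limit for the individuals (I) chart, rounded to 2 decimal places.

X̄ = (10349.7 + 10189.6 + 10247.5 + 10203.0 + 10265.4 + 10283.8 + 10177.0 + 10197.8 + 10216.2 + 10274.2 + 10270.2 + 10158.3 + 10307.1 + 10161.1 + 10074.5) / 15 = 10225.0267
Moving ranges: 160.1, 57.9, 44.5, 62.4, 18.4, 106.8, 20.8, 18.4, 58.0, 4.0, 111.9, 148.8, 146.0, 86.6; M̄R̄ = 1044.6000 / 14 = 74.6143
LCL = X̄ − 3·M̄R̄/d₂ = 10225.0267 − 3 × 74.6143 / 1.128 = 10026.5844

10026.58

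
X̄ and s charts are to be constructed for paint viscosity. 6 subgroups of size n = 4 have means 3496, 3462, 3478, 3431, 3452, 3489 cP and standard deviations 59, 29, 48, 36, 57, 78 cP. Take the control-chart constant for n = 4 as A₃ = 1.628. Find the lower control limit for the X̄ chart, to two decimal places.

X̄̄ = (3496 + 3462 + 3478 + 3431 + 3452 + 3489) / 6 = 3468.0000
s̄ = (59 + 29 + 48 + 36 + 57 + 78) / 6 = 51.1667
LCL = X̄̄ − A₃·s̄ = 3468.0000 − 1.628 × 51.1667 = 3384.7007

3384.70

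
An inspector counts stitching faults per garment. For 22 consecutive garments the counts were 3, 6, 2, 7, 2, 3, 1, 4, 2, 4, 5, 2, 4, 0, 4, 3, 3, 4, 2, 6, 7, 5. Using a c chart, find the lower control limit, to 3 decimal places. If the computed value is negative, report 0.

c̄ = (3 + 6 + 2 + 7 + 2 + 3 + 1 + 4 + 2 + 4 + 5 + 2 + 4 + 0 + 4 + 3 + 3 + 4 + 2 + 6 + 7 + 5) / 22 = 79 / 22 = 3.5909
LCL = c̄ − 3√c̄ = 3.5909 − 3 × 1.8950 = -2.0940 → 0 (cannot be negative)

0.000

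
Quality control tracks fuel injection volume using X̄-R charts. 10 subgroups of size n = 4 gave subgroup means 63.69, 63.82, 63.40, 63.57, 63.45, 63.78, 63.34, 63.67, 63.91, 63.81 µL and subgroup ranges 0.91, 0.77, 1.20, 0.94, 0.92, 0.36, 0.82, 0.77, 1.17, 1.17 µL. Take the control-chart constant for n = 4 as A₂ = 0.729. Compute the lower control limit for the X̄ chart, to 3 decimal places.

62.986

X̄̄ = (63.69 + 63.82 + 63.40 + 63.57 + 63.45 + 63.78 + 63.34 + 63.67 + 63.91 + 63.81) / 10 = 636.4400 / 10 = 63.6440
R̄ = (0.91 + 0.77 + 1.20 + 0.94 + 0.92 + 0.36 + 0.82 + 0.77 + 1.17 + 1.17) / 10 = 9.0300 / 10 = 0.9030
LCL = X̄̄ − A₂·R̄ = 63.6440 − 0.729 × 0.9030 = 62.9857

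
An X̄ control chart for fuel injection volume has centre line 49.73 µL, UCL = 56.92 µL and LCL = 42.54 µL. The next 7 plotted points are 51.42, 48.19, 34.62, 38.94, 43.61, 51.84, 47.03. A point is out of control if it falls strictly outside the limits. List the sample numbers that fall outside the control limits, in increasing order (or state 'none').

Compare each point to [42.54, 56.92]: sample 3 = 34.62 < LCL; sample 4 = 38.94 < LCL.

3, 4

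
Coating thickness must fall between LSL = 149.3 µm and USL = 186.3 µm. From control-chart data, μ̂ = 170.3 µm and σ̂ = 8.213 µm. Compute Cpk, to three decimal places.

0.649

Cpu = (USL − μ̂) / (3σ̂) = (186.3 − 170.3) / (3 × 8.213) = 0.6494; Cpl = (μ̂ − LSL) / (3σ̂) = (170.3 − 149.3) / (3 × 8.213) = 0.8523; Cpk = min(Cpu, Cpl) = 0.6494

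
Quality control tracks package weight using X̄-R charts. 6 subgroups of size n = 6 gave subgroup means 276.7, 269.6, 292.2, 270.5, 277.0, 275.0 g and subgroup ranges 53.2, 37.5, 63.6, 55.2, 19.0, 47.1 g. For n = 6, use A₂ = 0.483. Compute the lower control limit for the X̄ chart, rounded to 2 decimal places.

X̄̄ = (276.7 + 269.6 + 292.2 + 270.5 + 277.0 + 275.0) / 6 = 1661.0000 / 6 = 276.8333
R̄ = (53.2 + 37.5 + 63.6 + 55.2 + 19.0 + 47.1) / 6 = 275.6000 / 6 = 45.9333
LCL = X̄̄ − A₂·R̄ = 276.8333 − 0.483 × 45.9333 = 254.6475

254.65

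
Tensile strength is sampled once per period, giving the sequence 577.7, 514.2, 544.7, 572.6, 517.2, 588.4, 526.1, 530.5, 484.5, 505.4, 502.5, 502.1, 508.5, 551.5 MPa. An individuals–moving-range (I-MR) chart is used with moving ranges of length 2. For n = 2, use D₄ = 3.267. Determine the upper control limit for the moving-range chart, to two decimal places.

109.27

Moving ranges: 63.5, 30.5, 27.9, 55.4, 71.2, 62.3, 4.4, 46.0, 20.9, 2.9, 0.4, 6.4, 43.0; M̄R̄ = 434.8000 / 13 = 33.4462
UCL_MR = D₄·M̄R̄ = 3.267 × 33.4462 = 109.2686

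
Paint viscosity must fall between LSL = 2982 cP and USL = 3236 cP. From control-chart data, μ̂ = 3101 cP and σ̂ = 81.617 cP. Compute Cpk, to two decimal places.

0.49

Cpu = (USL − μ̂) / (3σ̂) = (3236 − 3101) / (3 × 81.617) = 0.5514; Cpl = (μ̂ − LSL) / (3σ̂) = (3101 − 2982) / (3 × 81.617) = 0.4860; Cpk = min(Cpu, Cpl) = 0.4860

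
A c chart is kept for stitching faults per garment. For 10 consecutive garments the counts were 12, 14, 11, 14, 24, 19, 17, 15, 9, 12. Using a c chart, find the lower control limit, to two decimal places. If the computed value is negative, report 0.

c̄ = (12 + 14 + 11 + 14 + 24 + 19 + 17 + 15 + 9 + 12) / 10 = 147 / 10 = 14.7000
LCL = c̄ − 3√c̄ = 14.7000 − 3 × 3.8341 = 3.1978

3.20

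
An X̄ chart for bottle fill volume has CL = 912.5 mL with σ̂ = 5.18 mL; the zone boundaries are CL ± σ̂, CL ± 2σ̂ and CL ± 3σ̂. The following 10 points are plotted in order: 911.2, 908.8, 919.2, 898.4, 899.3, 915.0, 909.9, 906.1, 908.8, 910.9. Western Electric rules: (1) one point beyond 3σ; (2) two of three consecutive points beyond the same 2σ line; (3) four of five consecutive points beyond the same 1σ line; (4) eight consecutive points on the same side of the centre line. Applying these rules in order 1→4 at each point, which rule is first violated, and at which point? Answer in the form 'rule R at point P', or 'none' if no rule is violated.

rule 2 at point 5

Zone of each point (C = within 1σ̂, B = 1σ̂–2σ̂, A = 2σ̂–3σ̂, * = beyond 3σ̂; sign = side of CL): 1:-C, 2:-C, 3:+B, 4:-A, 5:-A, 6:+C, 7:-C, 8:-B, 9:-C, 10:-C
Rule 2 (two of three consecutive points beyond the same 2σ limit) is satisfied at point 5.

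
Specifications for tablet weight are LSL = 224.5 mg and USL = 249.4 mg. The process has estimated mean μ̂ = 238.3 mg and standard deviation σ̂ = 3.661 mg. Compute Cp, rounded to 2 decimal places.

Cp = (USL − LSL) / (6σ̂) = (249.4 − 224.5) / (6 × 3.661) = 24.9000 / 21.9660 = 1.1336

1.13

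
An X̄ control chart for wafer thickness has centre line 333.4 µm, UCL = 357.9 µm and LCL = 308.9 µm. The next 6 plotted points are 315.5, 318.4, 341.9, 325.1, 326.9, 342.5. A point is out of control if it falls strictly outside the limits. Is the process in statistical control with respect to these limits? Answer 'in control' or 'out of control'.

in control

All 6 points lie within [308.9, 357.9].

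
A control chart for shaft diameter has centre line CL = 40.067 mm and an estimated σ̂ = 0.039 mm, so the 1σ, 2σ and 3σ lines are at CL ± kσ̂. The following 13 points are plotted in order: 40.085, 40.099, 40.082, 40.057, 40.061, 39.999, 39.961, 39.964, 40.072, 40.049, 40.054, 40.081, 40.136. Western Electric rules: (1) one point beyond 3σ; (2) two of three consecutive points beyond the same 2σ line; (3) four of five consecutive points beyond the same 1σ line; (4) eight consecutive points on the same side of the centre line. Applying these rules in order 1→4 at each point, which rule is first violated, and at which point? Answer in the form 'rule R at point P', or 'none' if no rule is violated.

Zone of each point (C = within 1σ̂, B = 1σ̂–2σ̂, A = 2σ̂–3σ̂, * = beyond 3σ̂; sign = side of CL): 1:+C, 2:+C, 3:+C, 4:-C, 5:-C, 6:-B, 7:-A, 8:-A, 9:+C, 10:-C, 11:-C, 12:+C, 13:+B
Rule 2 (two of three consecutive points beyond the same 2σ limit) is satisfied at point 8.

rule 2 at point 8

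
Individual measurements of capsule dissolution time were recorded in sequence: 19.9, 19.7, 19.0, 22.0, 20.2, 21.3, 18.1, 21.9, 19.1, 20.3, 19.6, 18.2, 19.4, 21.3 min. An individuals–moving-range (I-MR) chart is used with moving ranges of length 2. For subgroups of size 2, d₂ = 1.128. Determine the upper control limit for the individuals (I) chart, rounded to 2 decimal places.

X̄ = (19.9 + 19.7 + 19.0 + 22.0 + 20.2 + 21.3 + 18.1 + 21.9 + 19.1 + 20.3 + 19.6 + 18.2 + 19.4 + 21.3) / 14 = 20.0000
Moving ranges: 0.2, 0.7, 3.0, 1.8, 1.1, 3.2, 3.8, 2.8, 1.2, 0.7, 1.4, 1.2, 1.9; M̄R̄ = 23.0000 / 13 = 1.7692
UCL = X̄ + 3·M̄R̄/d₂ = 20.0000 + 3 × 1.7692 / 1.128 = 24.7054

24.71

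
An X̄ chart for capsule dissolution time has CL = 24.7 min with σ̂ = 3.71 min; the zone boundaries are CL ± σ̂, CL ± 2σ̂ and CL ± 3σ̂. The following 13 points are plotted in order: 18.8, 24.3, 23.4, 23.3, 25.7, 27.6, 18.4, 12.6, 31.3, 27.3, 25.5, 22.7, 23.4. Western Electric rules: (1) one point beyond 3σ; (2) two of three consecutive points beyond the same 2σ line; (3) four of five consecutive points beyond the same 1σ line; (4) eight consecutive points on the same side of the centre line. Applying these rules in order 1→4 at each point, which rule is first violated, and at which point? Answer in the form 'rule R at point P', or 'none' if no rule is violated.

Zone of each point (C = within 1σ̂, B = 1σ̂–2σ̂, A = 2σ̂–3σ̂, * = beyond 3σ̂; sign = side of CL): 1:-B, 2:-C, 3:-C, 4:-C, 5:+C, 6:+C, 7:-B, 8:-*, 9:+B, 10:+C, 11:+C, 12:-C, 13:-C
Rule 1 (one point beyond the 3σ limits) is satisfied at point 8.

rule 1 at point 8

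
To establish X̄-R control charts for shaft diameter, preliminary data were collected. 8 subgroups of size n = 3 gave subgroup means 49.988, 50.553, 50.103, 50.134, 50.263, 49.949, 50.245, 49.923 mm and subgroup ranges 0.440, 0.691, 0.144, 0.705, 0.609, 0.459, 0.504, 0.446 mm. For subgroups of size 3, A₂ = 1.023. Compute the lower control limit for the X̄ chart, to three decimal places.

49.634

X̄̄ = (49.988 + 50.553 + 50.103 + 50.134 + 50.263 + 49.949 + 50.245 + 49.923) / 8 = 401.1580 / 8 = 50.1448
R̄ = (0.440 + 0.691 + 0.144 + 0.705 + 0.609 + 0.459 + 0.504 + 0.446) / 8 = 3.9980 / 8 = 0.4997
LCL = X̄̄ − A₂·R̄ = 50.1448 − 1.023 × 0.4997 = 49.6335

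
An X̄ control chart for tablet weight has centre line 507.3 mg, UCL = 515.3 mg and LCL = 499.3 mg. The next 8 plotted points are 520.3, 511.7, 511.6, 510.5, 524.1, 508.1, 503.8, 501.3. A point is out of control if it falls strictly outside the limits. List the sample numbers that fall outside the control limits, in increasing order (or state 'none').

1, 5

Compare each point to [499.3, 515.3]: sample 1 = 520.3 > UCL; sample 5 = 524.1 > UCL.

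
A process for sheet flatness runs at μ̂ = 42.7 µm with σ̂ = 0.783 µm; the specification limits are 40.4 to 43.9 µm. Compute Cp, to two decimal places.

0.74

Cp = (USL − LSL) / (6σ̂) = (43.9 − 40.4) / (6 × 0.783) = 3.5000 / 4.6980 = 0.7450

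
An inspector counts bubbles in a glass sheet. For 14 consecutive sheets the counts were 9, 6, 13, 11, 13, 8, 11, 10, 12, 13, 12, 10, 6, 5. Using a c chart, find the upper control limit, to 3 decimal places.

c̄ = (9 + 6 + 13 + 11 + 13 + 8 + 11 + 10 + 12 + 13 + 12 + 10 + 6 + 5) / 14 = 139 / 14 = 9.9286
UCL = c̄ + 3√c̄ = 9.9286 + 3 × √9.9286 = 9.9286 + 3 × 3.1510 = 19.3815

19.381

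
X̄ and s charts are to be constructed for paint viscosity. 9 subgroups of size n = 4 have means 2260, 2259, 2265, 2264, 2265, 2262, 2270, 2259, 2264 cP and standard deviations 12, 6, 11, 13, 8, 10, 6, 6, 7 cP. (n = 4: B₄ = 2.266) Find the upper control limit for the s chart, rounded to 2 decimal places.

19.89

s̄ = (12 + 6 + 11 + 13 + 8 + 10 + 6 + 6 + 7) / 9 = 8.7778
UCL_s = B₄·s̄ = 2.266 × 8.7778 = 19.8904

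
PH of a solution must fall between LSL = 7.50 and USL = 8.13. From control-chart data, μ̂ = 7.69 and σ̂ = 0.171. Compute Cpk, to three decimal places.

0.370

Cpu = (USL − μ̂) / (3σ̂) = (8.13 − 7.69) / (3 × 0.171) = 0.8577; Cpl = (μ̂ − LSL) / (3σ̂) = (7.69 − 7.50) / (3 × 0.171) = 0.3704; Cpk = min(Cpu, Cpl) = 0.3704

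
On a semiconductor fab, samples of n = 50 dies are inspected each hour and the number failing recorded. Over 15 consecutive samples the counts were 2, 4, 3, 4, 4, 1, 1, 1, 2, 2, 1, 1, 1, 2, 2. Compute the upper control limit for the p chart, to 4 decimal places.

0.1258

p̄ = Σdᵢ / (k·n) = 31 / (15 × 50) = 0.04133
UCL = p̄ + 3·√(p̄(1−p̄)/n) = 0.04133 + 3 × √(0.04133×0.95867/50) = 0.04133 + 3 × 0.02815 = 0.12579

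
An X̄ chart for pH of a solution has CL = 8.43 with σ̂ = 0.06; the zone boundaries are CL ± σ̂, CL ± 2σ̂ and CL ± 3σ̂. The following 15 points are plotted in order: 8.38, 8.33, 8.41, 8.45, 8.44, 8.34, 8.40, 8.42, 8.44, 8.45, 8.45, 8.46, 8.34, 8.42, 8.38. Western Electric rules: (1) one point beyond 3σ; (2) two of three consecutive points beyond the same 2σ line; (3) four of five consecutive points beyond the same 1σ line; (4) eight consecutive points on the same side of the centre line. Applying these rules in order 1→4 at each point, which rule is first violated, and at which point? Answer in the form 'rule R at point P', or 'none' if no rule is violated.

none

Zone of each point (C = within 1σ̂, B = 1σ̂–2σ̂, A = 2σ̂–3σ̂, * = beyond 3σ̂; sign = side of CL): 1:-C, 2:-B, 3:-C, 4:+C, 5:+C, 6:-B, 7:-C, 8:-C, 9:+C, 10:+C, 11:+C, 12:+C, 13:-B, 14:-C, 15:-C
No rule fires across all 15 points.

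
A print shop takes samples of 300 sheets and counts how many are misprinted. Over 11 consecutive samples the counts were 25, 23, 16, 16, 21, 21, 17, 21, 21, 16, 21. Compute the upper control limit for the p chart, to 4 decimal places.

p̄ = Σdᵢ / (k·n) = 218 / (11 × 300) = 0.06606
UCL = p̄ + 3·√(p̄(1−p̄)/n) = 0.06606 + 3 × √(0.06606×0.93394/300) = 0.06606 + 3 × 0.01434 = 0.10908

0.1091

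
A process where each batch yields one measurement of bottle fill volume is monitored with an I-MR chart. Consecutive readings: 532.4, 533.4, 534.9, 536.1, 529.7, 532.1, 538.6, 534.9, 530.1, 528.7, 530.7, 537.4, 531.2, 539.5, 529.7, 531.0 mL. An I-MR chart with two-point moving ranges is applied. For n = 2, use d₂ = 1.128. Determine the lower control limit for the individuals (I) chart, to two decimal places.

X̄ = (532.4 + 533.4 + 534.9 + 536.1 + 529.7 + 532.1 + 538.6 + 534.9 + 530.1 + 528.7 + 530.7 + 537.4 + 531.2 + 539.5 + 529.7 + 531.0) / 16 = 533.1500
Moving ranges: 1.0, 1.5, 1.2, 6.4, 2.4, 6.5, 3.7, 4.8, 1.4, 2.0, 6.7, 6.2, 8.3, 9.8, 1.3; M̄R̄ = 63.2000 / 15 = 4.2133
LCL = X̄ − 3·M̄R̄/d₂ = 533.1500 − 3 × 4.2133 / 1.128 = 521.9443

521.94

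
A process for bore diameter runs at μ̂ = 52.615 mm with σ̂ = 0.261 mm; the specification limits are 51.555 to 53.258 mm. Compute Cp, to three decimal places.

Cp = (USL − LSL) / (6σ̂) = (53.258 − 51.555) / (6 × 0.261) = 1.7030 / 1.5660 = 1.0875

1.087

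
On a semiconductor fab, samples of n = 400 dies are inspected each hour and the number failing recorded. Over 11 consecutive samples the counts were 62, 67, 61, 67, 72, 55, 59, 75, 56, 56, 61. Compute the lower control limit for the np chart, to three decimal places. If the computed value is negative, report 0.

40.988

p̄ = Σdᵢ / (k·n) = 691 / (11 × 400) = 0.15705
LCL = np̄ − 3·√(np̄(1−p̄)) = 62.8182 − 3 × 7.2769 = 40.9876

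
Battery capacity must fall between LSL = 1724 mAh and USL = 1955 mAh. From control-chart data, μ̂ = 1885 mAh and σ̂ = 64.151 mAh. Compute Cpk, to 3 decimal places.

Cpu = (USL − μ̂) / (3σ̂) = (1955 − 1885) / (3 × 64.151) = 0.3637; Cpl = (μ̂ − LSL) / (3σ̂) = (1885 − 1724) / (3 × 64.151) = 0.8366; Cpk = min(Cpu, Cpl) = 0.3637

0.364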